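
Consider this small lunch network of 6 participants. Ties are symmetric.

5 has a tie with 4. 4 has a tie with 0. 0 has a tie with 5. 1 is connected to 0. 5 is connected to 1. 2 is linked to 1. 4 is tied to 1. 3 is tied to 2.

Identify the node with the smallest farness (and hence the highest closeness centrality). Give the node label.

1

Farness (sum of distances to all others) for each node — 0:8, 1:6, 2:8, 3:12, 4:8, 5:8.
The smallest farness is 6, for 1, so 1 has the highest closeness.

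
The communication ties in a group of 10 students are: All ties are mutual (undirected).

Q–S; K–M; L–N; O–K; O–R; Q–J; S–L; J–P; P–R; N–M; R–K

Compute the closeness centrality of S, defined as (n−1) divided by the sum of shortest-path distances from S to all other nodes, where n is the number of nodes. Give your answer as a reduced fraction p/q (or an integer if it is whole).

9/25

Distances from S: J:2, K:4, L:1, M:3, N:2, O:5, P:3, Q:1, R:4. Sum = 25.
n = 10, so closeness = 9/25.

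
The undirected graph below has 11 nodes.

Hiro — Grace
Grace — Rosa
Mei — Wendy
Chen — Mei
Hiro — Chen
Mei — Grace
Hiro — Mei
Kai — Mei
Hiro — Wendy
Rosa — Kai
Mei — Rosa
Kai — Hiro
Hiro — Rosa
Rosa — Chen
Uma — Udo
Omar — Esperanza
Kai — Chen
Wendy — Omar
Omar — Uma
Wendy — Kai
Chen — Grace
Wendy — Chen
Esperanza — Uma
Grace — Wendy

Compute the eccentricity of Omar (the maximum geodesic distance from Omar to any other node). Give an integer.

Distances from Omar: Chen:2, Esperanza:1, Grace:2, Hiro:2, Kai:2, Mei:2, Rosa:3, Udo:2, Uma:1, Wendy:1.
The largest is 3 (to Rosa), so the eccentricity of Omar is 3.

3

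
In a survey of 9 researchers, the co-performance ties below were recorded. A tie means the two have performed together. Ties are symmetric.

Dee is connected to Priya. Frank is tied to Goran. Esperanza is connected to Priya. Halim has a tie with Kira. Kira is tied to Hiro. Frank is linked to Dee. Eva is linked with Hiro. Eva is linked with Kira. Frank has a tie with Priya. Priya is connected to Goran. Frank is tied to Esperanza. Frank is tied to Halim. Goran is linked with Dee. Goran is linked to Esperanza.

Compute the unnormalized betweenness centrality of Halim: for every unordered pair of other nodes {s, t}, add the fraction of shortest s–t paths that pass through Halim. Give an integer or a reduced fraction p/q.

15

Pairs whose geodesics pass through Halim — Priya–Hiro: 1; Priya–Kira: 1; Priya–Eva: 1; Goran–Hiro: 1; Goran–Kira: 1; Goran–Eva: 1; Frank–Hiro: 1; Frank–Kira: 1; Frank–Eva: 1; Esperanza–Hiro: 1; Esperanza–Kira: 1; Esperanza–Eva: 1; Dee–Hiro: 1; Dee–Kira: 1 … (+1 more pairs).
All other pairs contribute 0.
Summing the contributions gives betweenness(Halim) = 15.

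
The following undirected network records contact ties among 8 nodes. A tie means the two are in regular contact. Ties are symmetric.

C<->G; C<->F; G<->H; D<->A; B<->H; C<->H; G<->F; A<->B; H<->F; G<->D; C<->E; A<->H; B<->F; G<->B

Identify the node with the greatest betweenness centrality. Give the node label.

Unnormalized betweenness of each node: A:1, B:5/6, C:6, D:1/3, E:0, F:2/3, G:14/3, H:7/2.
C has the largest value, 6, making it the main broker — the node through which the most shortest paths run.

C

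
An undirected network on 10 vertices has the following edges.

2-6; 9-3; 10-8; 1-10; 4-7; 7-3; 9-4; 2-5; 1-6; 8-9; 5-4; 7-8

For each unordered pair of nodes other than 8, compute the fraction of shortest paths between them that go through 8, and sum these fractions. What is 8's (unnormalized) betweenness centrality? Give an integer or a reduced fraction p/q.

61/6

Pairs whose geodesics pass through 8 — 6–9: 1/2; 6–3: 2/4; 6–7: 1/2; 5–10: 2/3; 4–10: 2/2; 4–1: 2/3; 9–7: 1/3; 9–10: 1; 9–1: 1; 3–10: 2/2; 3–1: 2/2; 7–10: 1; 7–1: 1.
All other pairs contribute 0.
Summing the contributions gives betweenness(8) = 61/6.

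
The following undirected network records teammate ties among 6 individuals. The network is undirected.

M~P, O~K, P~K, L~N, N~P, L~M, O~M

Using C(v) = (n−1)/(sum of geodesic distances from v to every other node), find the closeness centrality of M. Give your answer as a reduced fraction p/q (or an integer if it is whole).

Distances from M: K:2, L:1, N:2, O:1, P:1. Sum = 7.
n = 6, so closeness = 5/7.

5/7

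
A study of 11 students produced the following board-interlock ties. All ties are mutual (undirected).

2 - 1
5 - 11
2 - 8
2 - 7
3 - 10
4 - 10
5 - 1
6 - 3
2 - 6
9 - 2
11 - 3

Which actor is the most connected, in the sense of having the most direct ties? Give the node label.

2

Degrees — 1:2, 2:5, 3:3, 4:1, 5:2, 6:2, 7:1, 8:1, 9:1, 10:2, 11:2.
The maximum is 5, attained only by 2.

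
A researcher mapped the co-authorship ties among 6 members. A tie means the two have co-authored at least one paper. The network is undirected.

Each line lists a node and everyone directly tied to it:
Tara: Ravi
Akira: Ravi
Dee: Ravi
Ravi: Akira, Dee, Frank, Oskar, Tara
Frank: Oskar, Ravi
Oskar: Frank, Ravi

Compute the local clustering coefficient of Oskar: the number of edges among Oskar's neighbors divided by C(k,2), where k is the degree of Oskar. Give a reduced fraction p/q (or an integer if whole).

Oskar's neighbors: Frank and Ravi (k = 2).
Possible neighbor pairs: C(2,2) = 1. Edges among them: Frank–Ravi → e = 1.
Clustering(Oskar) = 1/1.

1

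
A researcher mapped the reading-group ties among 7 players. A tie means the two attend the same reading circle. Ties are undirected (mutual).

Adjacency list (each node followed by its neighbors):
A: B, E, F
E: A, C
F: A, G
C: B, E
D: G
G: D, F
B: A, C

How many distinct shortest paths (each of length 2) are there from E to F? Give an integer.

The shortest distance is 2, and the only length-2 path is E–A–F. So there is exactly 1 shortest path.

1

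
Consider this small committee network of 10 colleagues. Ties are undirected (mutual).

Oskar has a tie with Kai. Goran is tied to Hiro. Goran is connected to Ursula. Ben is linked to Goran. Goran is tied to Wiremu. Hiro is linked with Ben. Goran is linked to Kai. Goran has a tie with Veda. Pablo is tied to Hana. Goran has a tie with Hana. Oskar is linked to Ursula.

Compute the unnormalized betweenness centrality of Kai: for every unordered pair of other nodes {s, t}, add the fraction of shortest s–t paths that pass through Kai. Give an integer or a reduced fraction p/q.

7/2

Pairs whose geodesics pass through Kai — Veda–Oskar: 1/2; Hiro–Oskar: 1/2; Ben–Oskar: 1/2; Oskar–Pablo: 1/2; Oskar–Wiremu: 1/2; Oskar–Hana: 1/2; Oskar–Goran: 1/2.
All other pairs contribute 0.
Summing the contributions gives betweenness(Kai) = 7/2.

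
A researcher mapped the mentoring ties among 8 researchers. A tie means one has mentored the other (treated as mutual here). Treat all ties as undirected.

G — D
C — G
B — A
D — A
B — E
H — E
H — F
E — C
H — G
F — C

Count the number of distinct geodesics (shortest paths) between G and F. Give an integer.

2

The shortest distance is 2. The length-2 paths are: G–H–F; G–C–F.
That gives 2 distinct shortest paths.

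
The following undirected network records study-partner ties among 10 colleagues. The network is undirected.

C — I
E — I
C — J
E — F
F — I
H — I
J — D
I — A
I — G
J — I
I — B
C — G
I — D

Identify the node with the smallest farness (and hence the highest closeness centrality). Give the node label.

Farness (sum of distances to all others) for each node — A:17, B:17, C:15, D:16, E:16, F:16, G:16, H:17, I:9, J:15.
The smallest farness is 9, for I, so I has the highest closeness.

I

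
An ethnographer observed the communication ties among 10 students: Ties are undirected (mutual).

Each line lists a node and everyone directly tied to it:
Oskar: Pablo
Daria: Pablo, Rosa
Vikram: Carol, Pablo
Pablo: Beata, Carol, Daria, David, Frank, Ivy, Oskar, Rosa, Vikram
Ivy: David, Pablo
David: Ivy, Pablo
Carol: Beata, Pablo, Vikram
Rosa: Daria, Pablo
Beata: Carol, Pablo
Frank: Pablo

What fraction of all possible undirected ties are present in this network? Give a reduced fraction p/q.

There are 13 edges and 10 nodes, so the maximum possible is C(10,2) = 45.
Density = 13/45.

13/45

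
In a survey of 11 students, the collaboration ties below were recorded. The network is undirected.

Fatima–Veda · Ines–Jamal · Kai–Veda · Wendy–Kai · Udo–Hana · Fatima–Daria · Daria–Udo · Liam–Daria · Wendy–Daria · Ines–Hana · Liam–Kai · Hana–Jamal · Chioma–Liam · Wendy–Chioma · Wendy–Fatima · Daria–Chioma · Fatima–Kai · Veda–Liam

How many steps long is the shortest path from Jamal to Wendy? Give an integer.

One shortest route is Jamal – Hana – Udo – Daria – Wendy, which uses 4 edges, and at distance 3 from Jamal we only reach {Daria}, which does not include Wendy. So d(Jamal,Wendy) = 4.

4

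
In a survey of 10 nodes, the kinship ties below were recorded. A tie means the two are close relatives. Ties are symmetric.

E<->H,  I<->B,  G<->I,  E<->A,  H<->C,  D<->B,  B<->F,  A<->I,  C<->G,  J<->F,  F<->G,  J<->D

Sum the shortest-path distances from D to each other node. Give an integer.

25

Distances from D: A:3, B:1, C:4, E:4, F:2, G:3, H:5, I:2, J:1.
Sum = 3 + 1 + 4 + 4 + 2 + 3 + 5 + 2 + 1 = 25.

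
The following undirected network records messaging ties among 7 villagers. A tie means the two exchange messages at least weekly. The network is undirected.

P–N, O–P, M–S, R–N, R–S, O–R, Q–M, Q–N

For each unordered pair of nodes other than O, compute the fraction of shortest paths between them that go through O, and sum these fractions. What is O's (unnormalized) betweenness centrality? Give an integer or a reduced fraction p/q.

Pairs whose geodesics pass through O — S–P: 1/2; R–P: 1/2.
All other pairs contribute 0.
Summing the contributions gives betweenness(O) = 1.

1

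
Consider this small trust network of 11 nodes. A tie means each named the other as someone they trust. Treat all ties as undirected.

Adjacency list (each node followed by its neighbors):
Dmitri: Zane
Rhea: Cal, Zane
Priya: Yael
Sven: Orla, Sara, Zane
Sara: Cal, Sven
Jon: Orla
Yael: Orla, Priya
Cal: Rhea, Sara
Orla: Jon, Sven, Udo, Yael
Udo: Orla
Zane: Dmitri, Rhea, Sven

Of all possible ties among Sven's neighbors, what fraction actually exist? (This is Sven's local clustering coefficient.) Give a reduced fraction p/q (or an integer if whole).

0

Sven's neighbors: Orla, Sara, and Zane (k = 3).
Possible neighbor pairs: C(3,2) = 3. Edges among them: none → e = 0.
Clustering(Sven) = 0/3 = 0.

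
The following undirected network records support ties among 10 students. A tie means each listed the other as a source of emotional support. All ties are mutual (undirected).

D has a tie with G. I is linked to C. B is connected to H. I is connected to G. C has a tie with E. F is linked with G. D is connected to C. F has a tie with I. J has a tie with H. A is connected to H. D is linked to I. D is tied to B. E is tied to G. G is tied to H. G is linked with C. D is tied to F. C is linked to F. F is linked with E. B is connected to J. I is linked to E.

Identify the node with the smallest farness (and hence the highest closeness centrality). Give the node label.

Farness (sum of distances to all others) for each node — A:22, B:16, C:15, D:14, E:17, F:15, G:12, H:14, I:15, J:20.
The smallest farness is 12, for G, so G has the highest closeness.

G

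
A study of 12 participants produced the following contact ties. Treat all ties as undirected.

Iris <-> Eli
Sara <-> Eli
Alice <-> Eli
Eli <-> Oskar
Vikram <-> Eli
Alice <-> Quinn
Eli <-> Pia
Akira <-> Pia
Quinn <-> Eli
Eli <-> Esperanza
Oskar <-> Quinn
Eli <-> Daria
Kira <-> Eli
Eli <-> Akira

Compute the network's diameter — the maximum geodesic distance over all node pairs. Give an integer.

2

Eccentricity of each node (its greatest distance to any other): Akira:2, Alice:2, Daria:2, Eli:1, Esperanza:2, Iris:2, Kira:2, Oskar:2, Pia:2, Quinn:2, Sara:2, Vikram:2.
The maximum eccentricity is 2, realized for instance by the pair Sara–Quinn via Sara – Eli – Quinn. So the diameter is 2.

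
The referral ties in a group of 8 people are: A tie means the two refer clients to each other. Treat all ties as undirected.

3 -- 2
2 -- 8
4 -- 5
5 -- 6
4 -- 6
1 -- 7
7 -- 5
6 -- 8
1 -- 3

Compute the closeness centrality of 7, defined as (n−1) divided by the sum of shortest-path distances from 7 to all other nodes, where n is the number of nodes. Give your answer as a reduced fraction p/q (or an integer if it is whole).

1/2

Distances from 7: 1:1, 2:3, 3:2, 4:2, 5:1, 6:2, 8:3. Sum = 14.
n = 8, so closeness = 7/14 = 1/2.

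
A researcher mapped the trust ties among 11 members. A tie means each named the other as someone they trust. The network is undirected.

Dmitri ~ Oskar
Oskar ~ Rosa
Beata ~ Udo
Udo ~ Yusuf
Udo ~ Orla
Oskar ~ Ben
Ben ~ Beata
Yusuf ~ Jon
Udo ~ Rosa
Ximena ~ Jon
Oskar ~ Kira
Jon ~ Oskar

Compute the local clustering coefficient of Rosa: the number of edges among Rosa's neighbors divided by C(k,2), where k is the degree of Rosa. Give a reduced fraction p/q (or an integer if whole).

0

Rosa's neighbors: Oskar and Udo (k = 2).
Possible neighbor pairs: C(2,2) = 1. Edges among them: none → e = 0.
Clustering(Rosa) = 0/1.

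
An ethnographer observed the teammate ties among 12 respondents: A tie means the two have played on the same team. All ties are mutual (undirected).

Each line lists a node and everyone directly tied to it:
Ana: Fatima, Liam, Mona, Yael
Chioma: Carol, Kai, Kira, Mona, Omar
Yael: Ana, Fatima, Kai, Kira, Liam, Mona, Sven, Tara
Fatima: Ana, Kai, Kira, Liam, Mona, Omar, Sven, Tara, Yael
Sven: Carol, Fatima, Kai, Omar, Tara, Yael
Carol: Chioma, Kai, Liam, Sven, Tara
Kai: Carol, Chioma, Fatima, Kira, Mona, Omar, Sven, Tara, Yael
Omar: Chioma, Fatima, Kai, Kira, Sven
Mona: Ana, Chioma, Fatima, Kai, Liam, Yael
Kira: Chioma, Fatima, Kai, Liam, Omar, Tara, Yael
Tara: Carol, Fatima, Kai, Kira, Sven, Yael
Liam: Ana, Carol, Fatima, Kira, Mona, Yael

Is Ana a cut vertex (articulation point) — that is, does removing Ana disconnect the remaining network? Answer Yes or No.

Even without Ana, every remaining node can still reach every other (the residual graph is connected), so Ana is not a cut vertex.

No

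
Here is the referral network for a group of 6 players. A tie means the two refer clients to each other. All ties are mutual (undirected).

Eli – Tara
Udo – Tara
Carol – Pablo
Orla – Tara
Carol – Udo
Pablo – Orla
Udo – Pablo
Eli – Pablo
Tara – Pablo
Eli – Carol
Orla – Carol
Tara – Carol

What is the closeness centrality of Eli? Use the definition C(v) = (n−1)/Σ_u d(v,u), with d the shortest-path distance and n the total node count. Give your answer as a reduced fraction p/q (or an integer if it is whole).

Distances from Eli: Carol:1, Orla:2, Pablo:1, Tara:1, Udo:2. Sum = 7.
n = 6, so closeness = 5/7.

5/7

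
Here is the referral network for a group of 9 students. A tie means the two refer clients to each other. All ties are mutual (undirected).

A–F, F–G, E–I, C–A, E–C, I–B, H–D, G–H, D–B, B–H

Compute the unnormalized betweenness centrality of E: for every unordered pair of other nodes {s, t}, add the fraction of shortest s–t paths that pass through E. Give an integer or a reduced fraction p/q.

Pairs whose geodesics pass through E — B–C: 1; B–A: 1/2; I–C: 1; I–A: 1; I–F: 1/2; C–H: 1/2; C–D: 1.
All other pairs contribute 0.
Summing the contributions gives betweenness(E) = 11/2.

11/2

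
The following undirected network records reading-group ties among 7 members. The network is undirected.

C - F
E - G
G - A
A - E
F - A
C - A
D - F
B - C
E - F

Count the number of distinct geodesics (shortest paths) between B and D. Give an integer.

1

The shortest distance is 3, and the only length-3 path is B–C–F–D. So there is exactly 1 shortest path.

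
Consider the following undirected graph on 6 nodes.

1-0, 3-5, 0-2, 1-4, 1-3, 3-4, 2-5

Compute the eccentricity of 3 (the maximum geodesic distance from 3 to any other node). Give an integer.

Distances from 3: 0:2, 1:1, 2:2, 4:1, 5:1.
The largest is 2 (to 2 and 0), so the eccentricity of 3 is 2.

2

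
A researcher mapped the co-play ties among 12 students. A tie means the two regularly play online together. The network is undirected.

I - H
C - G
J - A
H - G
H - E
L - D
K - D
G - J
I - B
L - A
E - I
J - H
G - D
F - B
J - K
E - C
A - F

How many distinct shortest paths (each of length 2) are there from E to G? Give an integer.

The shortest distance is 2. The length-2 paths are: E–H–G; E–C–G.
That gives 2 distinct shortest paths.

2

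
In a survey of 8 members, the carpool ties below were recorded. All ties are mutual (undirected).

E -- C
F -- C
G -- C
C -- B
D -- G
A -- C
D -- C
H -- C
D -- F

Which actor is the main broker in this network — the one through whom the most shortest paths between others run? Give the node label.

Unnormalized betweenness of each node: A:0, B:0, C:37/2, D:1/2, E:0, F:0, G:0, H:0.
C has the largest value, 37/2, making it the main broker — the node through which the most shortest paths run.

C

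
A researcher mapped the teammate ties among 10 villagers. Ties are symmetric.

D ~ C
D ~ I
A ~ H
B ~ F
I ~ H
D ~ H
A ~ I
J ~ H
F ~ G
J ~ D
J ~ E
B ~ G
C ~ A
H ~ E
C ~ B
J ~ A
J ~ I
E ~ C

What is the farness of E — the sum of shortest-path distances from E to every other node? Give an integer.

Distances from E: A:2, B:2, C:1, D:2, F:3, G:3, H:1, I:2, J:1.
Sum = 2 + 2 + 1 + 2 + 3 + 3 + 1 + 2 + 1 = 17.

17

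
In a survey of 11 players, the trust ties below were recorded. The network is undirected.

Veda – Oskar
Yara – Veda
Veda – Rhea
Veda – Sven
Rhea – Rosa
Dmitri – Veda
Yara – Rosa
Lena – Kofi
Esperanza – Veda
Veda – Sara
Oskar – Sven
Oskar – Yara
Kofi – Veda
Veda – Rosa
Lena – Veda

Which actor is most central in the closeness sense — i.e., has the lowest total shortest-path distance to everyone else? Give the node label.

Farness (sum of distances to all others) for each node — Dmitri:19, Esperanza:19, Kofi:18, Lena:18, Oskar:17, Rhea:18, Rosa:17, Sara:19, Sven:18, Veda:10, Yara:17.
The smallest farness is 10, for Veda, so Veda has the highest closeness.

Veda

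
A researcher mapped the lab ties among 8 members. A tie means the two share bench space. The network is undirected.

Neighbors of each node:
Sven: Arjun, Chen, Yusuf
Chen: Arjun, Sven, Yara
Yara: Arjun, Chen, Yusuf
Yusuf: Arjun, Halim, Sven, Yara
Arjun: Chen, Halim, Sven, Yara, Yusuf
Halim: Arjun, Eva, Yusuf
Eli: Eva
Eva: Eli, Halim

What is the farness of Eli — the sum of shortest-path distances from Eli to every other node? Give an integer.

Distances from Eli: Arjun:3, Chen:4, Eva:1, Halim:2, Sven:4, Yara:4, Yusuf:3.
Sum = 3 + 4 + 1 + 2 + 4 + 4 + 3 = 21.

21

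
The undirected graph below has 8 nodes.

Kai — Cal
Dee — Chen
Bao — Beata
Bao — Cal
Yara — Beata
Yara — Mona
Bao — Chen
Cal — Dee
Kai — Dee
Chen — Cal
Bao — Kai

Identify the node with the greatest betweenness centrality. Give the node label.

Unnormalized betweenness of each node: Bao:37/3, Beata:10, Cal:5/3, Chen:4/3, Dee:1/3, Kai:4/3, Mona:0, Yara:6.
Bao has the largest value, 37/3, making it the main broker — the node through which the most shortest paths run.

Bao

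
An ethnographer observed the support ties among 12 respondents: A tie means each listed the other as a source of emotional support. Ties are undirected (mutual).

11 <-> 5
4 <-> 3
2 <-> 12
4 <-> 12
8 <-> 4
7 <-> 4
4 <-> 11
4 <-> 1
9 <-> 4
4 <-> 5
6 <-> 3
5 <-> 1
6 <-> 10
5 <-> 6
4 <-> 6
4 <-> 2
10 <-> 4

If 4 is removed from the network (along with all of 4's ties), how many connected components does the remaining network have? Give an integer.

Without 4, the remaining ties split the others into: {1, 3, 5, 6, 10, 11}; {2, 12}; {8}; {9}; {7}.
That's 5 separate components.

5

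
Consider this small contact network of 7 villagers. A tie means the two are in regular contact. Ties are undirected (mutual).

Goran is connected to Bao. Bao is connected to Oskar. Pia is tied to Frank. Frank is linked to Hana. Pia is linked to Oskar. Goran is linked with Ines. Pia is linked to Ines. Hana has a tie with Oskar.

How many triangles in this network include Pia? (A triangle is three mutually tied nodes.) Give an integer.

0

Pia's neighbors are Frank, Ines, and Oskar, but none of them are tied to each other, so no triangle contains Pia.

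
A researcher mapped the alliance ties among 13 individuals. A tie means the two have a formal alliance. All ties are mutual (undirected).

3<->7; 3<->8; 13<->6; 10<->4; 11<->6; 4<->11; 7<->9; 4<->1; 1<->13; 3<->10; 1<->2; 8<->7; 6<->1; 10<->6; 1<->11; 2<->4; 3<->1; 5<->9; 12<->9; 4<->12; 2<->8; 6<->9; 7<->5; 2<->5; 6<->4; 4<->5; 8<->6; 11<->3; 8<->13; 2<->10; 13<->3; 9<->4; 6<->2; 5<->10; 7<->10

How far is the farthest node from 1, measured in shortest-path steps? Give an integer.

2

Distances from 1: 2:1, 3:1, 4:1, 5:2, 6:1, 7:2, 8:2, 9:2, 10:2, 11:1, 12:2, 13:1.
The largest is 2 (to 9, 10, 8, 7, 12, and 5), so the eccentricity of 1 is 2.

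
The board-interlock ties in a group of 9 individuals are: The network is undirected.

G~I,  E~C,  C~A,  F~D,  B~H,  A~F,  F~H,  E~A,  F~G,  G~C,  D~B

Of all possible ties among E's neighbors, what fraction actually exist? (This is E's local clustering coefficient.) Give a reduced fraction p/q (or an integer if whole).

1

E's neighbors: A and C (k = 2).
Possible neighbor pairs: C(2,2) = 1. Edges among them: A–C → e = 1.
Clustering(E) = 1/1.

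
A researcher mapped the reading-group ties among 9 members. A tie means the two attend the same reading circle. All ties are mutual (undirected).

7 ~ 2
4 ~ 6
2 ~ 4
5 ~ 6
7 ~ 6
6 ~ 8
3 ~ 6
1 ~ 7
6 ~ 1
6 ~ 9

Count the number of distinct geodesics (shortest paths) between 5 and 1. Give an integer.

The shortest distance is 2, and the only length-2 path is 5–6–1. So there is exactly 1 shortest path.

1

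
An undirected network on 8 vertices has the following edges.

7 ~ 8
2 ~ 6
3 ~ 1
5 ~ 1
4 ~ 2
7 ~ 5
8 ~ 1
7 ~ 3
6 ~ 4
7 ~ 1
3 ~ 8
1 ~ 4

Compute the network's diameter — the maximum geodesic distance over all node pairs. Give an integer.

Eccentricity of each node (its greatest distance to any other): 1:2, 2:3, 3:3, 4:2, 5:3, 6:3, 7:3, 8:3.
The maximum eccentricity is 3, realized for instance by the pair 6–3 via 6 – 4 – 1 – 3. So the diameter is 3.

3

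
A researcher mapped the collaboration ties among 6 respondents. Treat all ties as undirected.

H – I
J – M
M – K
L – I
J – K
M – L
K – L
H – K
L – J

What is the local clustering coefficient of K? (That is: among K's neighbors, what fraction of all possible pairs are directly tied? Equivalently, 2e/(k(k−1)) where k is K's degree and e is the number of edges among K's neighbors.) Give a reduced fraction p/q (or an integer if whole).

1/2

K's neighbors: H, J, L, and M (k = 4).
Possible neighbor pairs: C(4,2) = 6. Edges among them: J–L, J–M, L–M → e = 3.
Clustering(K) = 3/6 = 1/2.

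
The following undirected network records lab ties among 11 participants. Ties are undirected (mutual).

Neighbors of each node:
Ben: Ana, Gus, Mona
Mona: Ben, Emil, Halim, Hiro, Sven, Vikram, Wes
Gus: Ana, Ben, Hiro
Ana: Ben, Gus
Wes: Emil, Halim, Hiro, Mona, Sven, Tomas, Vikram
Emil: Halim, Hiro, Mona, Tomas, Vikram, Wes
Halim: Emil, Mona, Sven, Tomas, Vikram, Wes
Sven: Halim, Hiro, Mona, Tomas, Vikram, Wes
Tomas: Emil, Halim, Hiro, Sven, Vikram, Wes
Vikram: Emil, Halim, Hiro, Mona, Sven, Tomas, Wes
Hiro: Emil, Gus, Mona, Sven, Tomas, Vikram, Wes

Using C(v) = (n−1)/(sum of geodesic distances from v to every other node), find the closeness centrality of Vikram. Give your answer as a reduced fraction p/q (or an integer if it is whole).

Distances from Vikram: Ana:3, Ben:2, Emil:1, Gus:2, Halim:1, Hiro:1, Mona:1, Sven:1, Tomas:1, Wes:1. Sum = 14.
n = 11, so closeness = 10/14 = 5/7.

5/7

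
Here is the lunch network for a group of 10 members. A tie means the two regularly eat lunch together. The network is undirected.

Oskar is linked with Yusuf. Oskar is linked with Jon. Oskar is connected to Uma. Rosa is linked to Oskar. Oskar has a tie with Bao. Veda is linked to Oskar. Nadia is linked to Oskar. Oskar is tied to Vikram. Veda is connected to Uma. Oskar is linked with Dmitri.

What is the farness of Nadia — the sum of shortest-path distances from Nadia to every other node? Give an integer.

17

Distances from Nadia: Bao:2, Dmitri:2, Jon:2, Oskar:1, Rosa:2, Uma:2, Veda:2, Vikram:2, Yusuf:2.
Sum = 2 + 2 + 2 + 1 + 2 + 2 + 2 + 2 + 2 = 17.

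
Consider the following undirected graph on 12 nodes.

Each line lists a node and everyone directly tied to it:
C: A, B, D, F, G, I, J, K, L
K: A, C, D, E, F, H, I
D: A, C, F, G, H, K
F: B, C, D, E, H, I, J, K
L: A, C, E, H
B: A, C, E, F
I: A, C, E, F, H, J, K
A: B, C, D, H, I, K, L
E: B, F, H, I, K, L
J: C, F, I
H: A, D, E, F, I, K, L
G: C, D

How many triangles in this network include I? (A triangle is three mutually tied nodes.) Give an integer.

13

I's neighbors: A, C, E, F, H, J, and K.
Neighbor pairs that are themselves tied: I–A–C; I–A–H; I–A–K; I–C–F; I–C–J; I–C–K; I–E–F; I–E–H; I–E–K; I–F–H; I–F–J; I–F–K; I–H–K. Each forms one triangle with I, for 13 in total.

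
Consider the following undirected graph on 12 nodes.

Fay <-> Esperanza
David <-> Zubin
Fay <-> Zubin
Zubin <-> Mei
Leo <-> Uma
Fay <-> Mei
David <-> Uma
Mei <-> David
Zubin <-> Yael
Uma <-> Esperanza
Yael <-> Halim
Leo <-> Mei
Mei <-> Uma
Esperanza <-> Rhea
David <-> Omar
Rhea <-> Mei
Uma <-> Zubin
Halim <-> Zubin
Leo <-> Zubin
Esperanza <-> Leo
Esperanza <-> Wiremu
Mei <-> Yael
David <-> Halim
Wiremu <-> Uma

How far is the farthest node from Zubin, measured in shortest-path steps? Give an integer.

Distances from Zubin: David:1, Esperanza:2, Fay:1, Halim:1, Leo:1, Mei:1, Omar:2, Rhea:2, Uma:1, Wiremu:2, Yael:1.
The largest is 2 (to Esperanza, Rhea, Wiremu, and Omar), so the eccentricity of Zubin is 2.

2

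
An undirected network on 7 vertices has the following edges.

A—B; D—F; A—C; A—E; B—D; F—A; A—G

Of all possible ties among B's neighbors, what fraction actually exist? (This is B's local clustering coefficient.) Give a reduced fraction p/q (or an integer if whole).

B's neighbors: A and D (k = 2).
Possible neighbor pairs: C(2,2) = 1. Edges among them: none → e = 0.
Clustering(B) = 0/1.

0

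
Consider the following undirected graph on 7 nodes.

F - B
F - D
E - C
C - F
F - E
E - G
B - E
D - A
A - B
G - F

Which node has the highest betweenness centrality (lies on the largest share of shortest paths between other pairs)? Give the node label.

F

Unnormalized betweenness of each node: A:1/2, B:17/6, C:0, D:7/6, E:13/6, F:19/3, G:0.
F has the largest value, 19/3, making it the main broker — the node through which the most shortest paths run.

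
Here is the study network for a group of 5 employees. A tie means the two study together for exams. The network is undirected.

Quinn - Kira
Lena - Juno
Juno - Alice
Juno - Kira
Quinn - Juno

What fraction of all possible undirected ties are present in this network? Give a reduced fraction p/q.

1/2

There are 5 edges and 5 nodes, so the maximum possible is C(5,2) = 10.
Density = 5/10 = 1/2.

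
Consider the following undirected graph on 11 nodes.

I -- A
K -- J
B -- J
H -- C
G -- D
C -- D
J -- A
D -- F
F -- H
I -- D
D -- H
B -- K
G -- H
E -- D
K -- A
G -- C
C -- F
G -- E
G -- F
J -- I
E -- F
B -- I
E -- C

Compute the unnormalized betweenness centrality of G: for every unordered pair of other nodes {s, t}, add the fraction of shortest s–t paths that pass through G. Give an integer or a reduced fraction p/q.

1/4

Pairs whose geodesics pass through G — H–E: 1/4.
All other pairs contribute 0.
Summing the contributions gives betweenness(G) = 1/4.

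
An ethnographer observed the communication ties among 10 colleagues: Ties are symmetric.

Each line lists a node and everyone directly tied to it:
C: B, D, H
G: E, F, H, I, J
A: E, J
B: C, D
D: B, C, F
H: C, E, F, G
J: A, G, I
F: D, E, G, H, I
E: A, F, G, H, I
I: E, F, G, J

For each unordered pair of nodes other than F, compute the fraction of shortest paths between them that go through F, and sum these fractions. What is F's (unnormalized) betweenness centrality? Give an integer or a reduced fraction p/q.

Pairs whose geodesics pass through F — B–I: 1; B–E: 1/2; B–J: 2/3; B–G: 1/2; B–A: 1/2; D–I: 1; D–E: 1; D–J: 2/2; D–G: 1; D–H: 1/2; D–A: 1; C–I: 2/4; I–H: 1/3.
All other pairs contribute 0.
Summing the contributions gives betweenness(F) = 19/2.

19/2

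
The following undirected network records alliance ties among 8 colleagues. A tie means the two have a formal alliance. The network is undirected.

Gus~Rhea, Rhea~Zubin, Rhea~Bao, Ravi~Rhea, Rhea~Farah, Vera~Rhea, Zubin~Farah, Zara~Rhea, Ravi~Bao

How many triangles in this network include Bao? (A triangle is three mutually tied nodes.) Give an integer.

1

Bao's neighbors: Ravi and Rhea.
Neighbor pairs that are themselves tied: Bao–Ravi–Rhea. Each forms one triangle with Bao, for 1 in total.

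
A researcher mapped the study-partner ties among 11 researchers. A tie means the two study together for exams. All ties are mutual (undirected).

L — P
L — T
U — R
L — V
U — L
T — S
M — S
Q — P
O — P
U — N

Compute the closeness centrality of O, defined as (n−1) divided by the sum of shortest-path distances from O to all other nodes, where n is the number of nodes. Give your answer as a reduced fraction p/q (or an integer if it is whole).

Distances from O: L:2, M:5, N:4, P:1, Q:2, R:4, S:4, T:3, U:3, V:3. Sum = 31.
n = 11, so closeness = 10/31.

10/31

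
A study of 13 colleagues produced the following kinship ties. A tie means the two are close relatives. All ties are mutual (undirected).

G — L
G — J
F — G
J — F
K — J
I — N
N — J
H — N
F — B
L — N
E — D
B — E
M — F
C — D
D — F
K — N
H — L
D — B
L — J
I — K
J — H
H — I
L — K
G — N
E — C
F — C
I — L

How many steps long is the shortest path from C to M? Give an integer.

2

One shortest route is C – F – M, which uses 2 edges, and C and M are not directly tied, so nothing shorter exists. So d(C,M) = 2.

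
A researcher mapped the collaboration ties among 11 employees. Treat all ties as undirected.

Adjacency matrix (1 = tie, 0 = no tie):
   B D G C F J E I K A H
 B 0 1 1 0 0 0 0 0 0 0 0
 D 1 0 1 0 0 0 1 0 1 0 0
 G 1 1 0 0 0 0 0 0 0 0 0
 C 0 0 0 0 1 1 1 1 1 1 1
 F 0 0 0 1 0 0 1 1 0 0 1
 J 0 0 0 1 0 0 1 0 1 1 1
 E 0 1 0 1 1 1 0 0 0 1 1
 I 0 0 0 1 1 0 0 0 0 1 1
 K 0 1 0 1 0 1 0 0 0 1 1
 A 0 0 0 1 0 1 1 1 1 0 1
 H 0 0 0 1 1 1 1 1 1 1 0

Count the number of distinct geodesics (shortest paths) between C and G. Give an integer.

2

The shortest distance is 3. The length-3 paths are: C–K–D–G; C–E–D–G.
That gives 2 distinct shortest paths.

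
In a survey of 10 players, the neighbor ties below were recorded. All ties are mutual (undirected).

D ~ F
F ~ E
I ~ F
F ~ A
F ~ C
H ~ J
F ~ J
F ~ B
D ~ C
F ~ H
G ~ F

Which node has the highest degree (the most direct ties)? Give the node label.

F

Degrees — A:1, B:1, C:2, D:2, E:1, F:9, G:1, H:2, I:1, J:2.
The maximum is 9, attained only by F.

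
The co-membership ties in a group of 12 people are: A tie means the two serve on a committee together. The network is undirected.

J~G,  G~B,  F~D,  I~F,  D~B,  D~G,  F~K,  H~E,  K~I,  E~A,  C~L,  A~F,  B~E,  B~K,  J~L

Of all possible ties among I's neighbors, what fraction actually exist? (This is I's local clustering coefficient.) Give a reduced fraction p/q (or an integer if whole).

1

I's neighbors: F and K (k = 2).
Possible neighbor pairs: C(2,2) = 1. Edges among them: F–K → e = 1.
Clustering(I) = 1/1.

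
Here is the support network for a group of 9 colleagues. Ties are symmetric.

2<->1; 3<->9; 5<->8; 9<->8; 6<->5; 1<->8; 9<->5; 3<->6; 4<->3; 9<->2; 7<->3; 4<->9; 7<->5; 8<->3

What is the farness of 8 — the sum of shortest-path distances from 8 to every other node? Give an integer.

Distances from 8: 1:1, 2:2, 3:1, 4:2, 5:1, 6:2, 7:2, 9:1.
Sum = 1 + 2 + 1 + 2 + 1 + 2 + 2 + 1 = 12.

12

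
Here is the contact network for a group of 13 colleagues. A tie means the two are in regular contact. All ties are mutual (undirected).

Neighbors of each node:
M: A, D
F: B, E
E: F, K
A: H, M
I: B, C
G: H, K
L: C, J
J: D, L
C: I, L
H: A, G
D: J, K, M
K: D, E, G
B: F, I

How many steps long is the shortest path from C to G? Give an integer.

5

One shortest route is C – L – J – D – K – G, which uses 5 edges, and at distance 4 from C we only reach {E, K, M}, which does not include G. So d(C,G) = 5.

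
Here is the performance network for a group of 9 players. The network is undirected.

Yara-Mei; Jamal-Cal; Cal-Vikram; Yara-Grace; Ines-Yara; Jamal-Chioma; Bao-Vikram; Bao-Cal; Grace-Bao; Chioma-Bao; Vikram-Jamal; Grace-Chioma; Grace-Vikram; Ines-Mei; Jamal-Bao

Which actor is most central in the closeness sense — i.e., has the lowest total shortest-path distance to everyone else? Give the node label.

Grace

Farness (sum of distances to all others) for each node — Bao:13, Cal:18, Chioma:15, Grace:12, Ines:21, Jamal:17, Mei:21, Vikram:14, Yara:15.
The smallest farness is 12, for Grace, so Grace has the highest closeness.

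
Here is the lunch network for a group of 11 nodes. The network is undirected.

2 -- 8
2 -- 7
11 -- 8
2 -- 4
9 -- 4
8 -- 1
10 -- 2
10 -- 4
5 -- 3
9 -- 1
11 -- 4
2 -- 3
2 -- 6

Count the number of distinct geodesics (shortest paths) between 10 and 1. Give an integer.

2

The shortest distance is 3. The length-3 paths are: 10–4–9–1; 10–2–8–1.
That gives 2 distinct shortest paths.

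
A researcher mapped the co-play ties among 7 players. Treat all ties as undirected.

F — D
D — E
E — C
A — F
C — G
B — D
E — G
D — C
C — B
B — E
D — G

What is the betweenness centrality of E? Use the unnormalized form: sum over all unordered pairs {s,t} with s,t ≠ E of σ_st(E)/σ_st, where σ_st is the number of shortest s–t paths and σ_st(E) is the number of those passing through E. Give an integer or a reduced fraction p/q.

Pairs whose geodesics pass through E — B–G: 1/3.
All other pairs contribute 0.
Summing the contributions gives betweenness(E) = 1/3.

1/3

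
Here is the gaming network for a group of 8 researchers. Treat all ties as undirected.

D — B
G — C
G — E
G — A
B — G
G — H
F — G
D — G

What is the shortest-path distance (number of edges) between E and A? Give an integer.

One shortest route is E – G – A, which uses 2 edges, and E and A are not directly tied, so nothing shorter exists. So d(E,A) = 2.

2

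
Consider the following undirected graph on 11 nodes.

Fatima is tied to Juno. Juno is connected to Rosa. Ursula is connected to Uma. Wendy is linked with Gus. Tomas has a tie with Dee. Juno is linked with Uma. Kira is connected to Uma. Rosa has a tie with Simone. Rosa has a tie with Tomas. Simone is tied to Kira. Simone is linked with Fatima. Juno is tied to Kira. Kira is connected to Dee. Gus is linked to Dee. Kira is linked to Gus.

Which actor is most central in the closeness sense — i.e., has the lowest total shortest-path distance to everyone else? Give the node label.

Farness (sum of distances to all others) for each node — Dee:19, Fatima:24, Gus:20, Juno:17, Kira:15, Rosa:21, Simone:19, Tomas:23, Uma:19, Ursula:28, Wendy:29.
The smallest farness is 15, for Kira, so Kira has the highest closeness.

Kira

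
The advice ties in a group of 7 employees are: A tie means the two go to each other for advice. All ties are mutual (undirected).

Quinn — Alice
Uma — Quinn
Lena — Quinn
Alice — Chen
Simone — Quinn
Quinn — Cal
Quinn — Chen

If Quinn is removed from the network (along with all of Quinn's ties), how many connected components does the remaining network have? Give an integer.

Without Quinn, the remaining ties split the others into: {Cal}; {Simone}; {Lena}; {Alice, Chen}; {Uma}.
That's 5 separate components.

5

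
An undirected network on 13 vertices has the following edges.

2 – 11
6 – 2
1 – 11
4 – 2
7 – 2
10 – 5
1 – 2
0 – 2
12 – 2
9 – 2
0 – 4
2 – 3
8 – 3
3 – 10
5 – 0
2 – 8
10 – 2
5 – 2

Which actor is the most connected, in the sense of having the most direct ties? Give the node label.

Degrees — 0:3, 1:2, 2:12, 3:3, 4:2, 5:3, 6:1, 7:1, 8:2, 9:1, 10:3, 11:2, 12:1.
The maximum is 12, attained only by 2.

2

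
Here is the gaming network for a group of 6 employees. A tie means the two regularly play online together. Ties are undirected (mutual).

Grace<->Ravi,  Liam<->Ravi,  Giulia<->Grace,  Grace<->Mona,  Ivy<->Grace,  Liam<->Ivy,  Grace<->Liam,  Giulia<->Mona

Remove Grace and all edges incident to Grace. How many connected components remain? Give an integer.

Without Grace, the remaining ties split the others into: {Ivy, Liam, Ravi}; {Giulia, Mona}.
That's 2 separate components.

2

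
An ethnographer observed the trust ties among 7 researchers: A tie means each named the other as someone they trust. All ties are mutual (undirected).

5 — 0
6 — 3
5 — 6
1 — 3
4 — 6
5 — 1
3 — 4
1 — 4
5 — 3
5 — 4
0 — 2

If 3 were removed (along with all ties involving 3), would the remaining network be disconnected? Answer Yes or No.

No

Even without 3, every remaining node can still reach every other (the residual graph is connected), so 3 is not a cut vertex.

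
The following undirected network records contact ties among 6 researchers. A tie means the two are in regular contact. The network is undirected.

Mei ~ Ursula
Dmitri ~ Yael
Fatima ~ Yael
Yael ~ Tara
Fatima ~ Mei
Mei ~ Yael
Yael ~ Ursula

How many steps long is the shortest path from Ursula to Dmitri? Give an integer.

One shortest route is Ursula – Yael – Dmitri, which uses 2 edges, and Ursula and Dmitri are not directly tied, so nothing shorter exists. So d(Ursula,Dmitri) = 2.

2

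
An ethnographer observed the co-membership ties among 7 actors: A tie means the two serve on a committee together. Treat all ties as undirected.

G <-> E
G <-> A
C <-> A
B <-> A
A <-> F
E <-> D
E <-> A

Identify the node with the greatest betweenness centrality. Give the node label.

Unnormalized betweenness of each node: A:12, B:0, C:0, D:0, E:5, F:0, G:0.
A has the largest value, 12, making it the main broker — the node through which the most shortest paths run.

A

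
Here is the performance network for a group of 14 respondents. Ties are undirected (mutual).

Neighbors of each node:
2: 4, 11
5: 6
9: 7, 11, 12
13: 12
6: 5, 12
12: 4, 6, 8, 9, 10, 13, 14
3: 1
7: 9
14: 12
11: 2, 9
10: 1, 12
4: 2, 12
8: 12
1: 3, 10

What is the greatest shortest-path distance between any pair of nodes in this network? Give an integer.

5

Eccentricity of each node (its greatest distance to any other): 1:4, 2:5, 3:5, 4:4, 5:5, 6:4, 7:5, 8:4, 9:4, 10:3, 11:5, 12:3, 13:4, 14:4.
The maximum eccentricity is 5, realized for instance by the pair 7–3 via 7 – 9 – 12 – 10 – 1 – 3. So the diameter is 5.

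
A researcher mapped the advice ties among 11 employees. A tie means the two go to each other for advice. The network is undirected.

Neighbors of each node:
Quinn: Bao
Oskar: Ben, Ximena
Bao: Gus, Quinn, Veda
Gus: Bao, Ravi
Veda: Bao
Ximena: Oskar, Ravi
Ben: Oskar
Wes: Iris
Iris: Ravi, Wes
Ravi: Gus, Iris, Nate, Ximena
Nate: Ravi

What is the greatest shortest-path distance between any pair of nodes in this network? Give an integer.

6

Eccentricity of each node (its greatest distance to any other): Bao:5, Ben:6, Gus:4, Iris:4, Nate:4, Oskar:5, Quinn:6, Ravi:3, Veda:6, Wes:5, Ximena:4.
The maximum eccentricity is 6, realized for instance by the pair Veda–Ben via Veda – Bao – Gus – Ravi – Ximena – Oskar – Ben. So the diameter is 6.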